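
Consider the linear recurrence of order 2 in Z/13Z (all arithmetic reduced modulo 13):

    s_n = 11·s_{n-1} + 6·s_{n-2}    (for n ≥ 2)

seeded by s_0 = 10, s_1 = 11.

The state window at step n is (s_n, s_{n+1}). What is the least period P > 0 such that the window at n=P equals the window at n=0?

n=0: window = (10, 11)
n=1: window = (11, 12)
n=2: window = (12, 3)
n=3: window = (3, 1)
n=4: window = (1, 3)
n=5: window = (3, 0)
n=6: window = (0, 5)
n=7: window = (5, 3)
n=8: window = (3, 11)
n=9: window = (11, 9)
n=10: window = (9, 9)
n=11: window = (9, 10)
n=12: window = (10, 8)
n=13: window = (8, 5)
n=14: window = (5, 12)
n=15: window = (12, 6)
n=16: window = (6, 8)
n=17: window = (8, 7)
n=18: window = (7, 8)
n=19: window = (8, 0)
n=20: window = (0, 9)
n=21: window = (9, 8)
n=22: window = (8, 12)
n=23: window = (12, 11)
n=24: window = (11, 11)
n=25: window = (11, 5)
n=26: window = (5, 4)
n=27: window = (4, 9)
n=28: window = (9, 6)
n=29: window = (6, 3)
n=30: window = (3, 4)
n=31: window = (4, 10)
n=32: window = (10, 4)
n=33: window = (4, 0)
n=34: window = (0, 11)
n=35: window = (11, 4)
n=36: window = (4, 6)
n=37: window = (6, 12)
n=38: window = (12, 12)
n=39: window = (12, 9)
n=40: window = (9, 2)
…
n=166: window = (7, 3)
n=167: window = (3, 10)
n=168: window = (10, 11)
window at n=168 equals window at n=0 → period = 168

168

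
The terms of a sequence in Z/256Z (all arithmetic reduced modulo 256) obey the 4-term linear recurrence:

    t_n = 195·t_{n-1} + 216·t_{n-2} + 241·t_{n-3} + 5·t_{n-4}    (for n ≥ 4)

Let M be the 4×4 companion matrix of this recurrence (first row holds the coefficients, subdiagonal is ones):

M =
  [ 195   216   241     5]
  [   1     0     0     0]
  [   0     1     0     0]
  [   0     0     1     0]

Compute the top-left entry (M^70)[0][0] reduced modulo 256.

240

(M^70)[0][0] is the top entry after applying M 70 times to the unit state (1, 0, 0, 0). Equivalently it is h_{73} for the auxiliary sequence (h_n) obeying the same recurrence with h_3 = 1 and h_i = 0 for 0 ≤ i < 3:
h_4 = 195·1 + 216·0 + 241·0 + 5·0 = 195
h_5 = 195·195 + 216·1 + 241·0 + 5·0 = 97
h_6 = 195·97 + 216·195 + 241·1 + 5·0 = 92
h_7 = 195·92 + 216·97 + 241·195 + 5·1 = 132
h_8 = 195·132 + 216·92 + 241·97 + 5·195 = 76
h_9 = 195·76 + 216·132 + 241·92 + 5·97 = 197
h_10 = 195·197 + 216·76 + 241·132 + 5·92 = 63
h_11 = 195·63 + 216·197 + 241·76 + 5·132 = 85
h_12 = 195·85 + 216·63 + 241·197 + 5·76 = 216
h_13 = 195·216 + 216·85 + 241·63 + 5·197 = 104
h_14 = 195·104 + 216·216 + 241·85 + 5·63 = 184
h_15 = 195·184 + 216·104 + 241·216 + 5·85 = 233
h_16 = 195·233 + 216·184 + 241·104 + 5·216 = 219
h_17 = 195·219 + 216·233 + 241·184 + 5·104 = 169
h_18 = 195·169 + 216·219 + 241·233 + 5·184 = 116
h_19 = 195·116 + 216·169 + 241·219 + 5·233 = 172
h_20 = 195·172 + 216·116 + 241·169 + 5·219 = 68
h_21 = 195·68 + 216·172 + 241·116 + 5·169 = 109
h_22 = 195·109 + 216·68 + 241·172 + 5·116 = 151
h_23 = 195·151 + 216·109 + 241·68 + 5·172 = 93
h_24 = 195·93 + 216·151 + 241·109 + 5·68 = 48
h_25 = 195·48 + 216·93 + 241·151 + 5·109 = 80
h_26 = 195·80 + 216·48 + 241·93 + 5·151 = 240
h_27 = 195·240 + 216·80 + 241·48 + 5·93 = 81
h_28 = 195·81 + 216·240 + 241·80 + 5·48 = 115
h_29 = 195·115 + 216·81 + 241·240 + 5·80 = 113
h_30 = 195·113 + 216·115 + 241·81 + 5·240 = 12
h_31 = 195·12 + 216·113 + 241·115 + 5·81 = 84
h_32 = 195·84 + 216·12 + 241·113 + 5·115 = 188
h_33 = 195·188 + 216·84 + 241·12 + 5·113 = 149
h_34 = 195·149 + 216·188 + 241·84 + 5·12 = 111
h_35 = 195·111 + 216·149 + 241·188 + 5·84 = 229
h_36 = 195·229 + 216·111 + 241·149 + 5·188 = 8
h_37 = 195·8 + 216·229 + 241·111 + 5·149 = 184
h_38 = 195·184 + 216·8 + 241·229 + 5·111 = 168
h_39 = 195·168 + 216·184 + 241·8 + 5·229 = 57
h_40 = 195·57 + 216·168 + 241·184 + 5·8 = 139
h_41 = 195·139 + 216·57 + 241·168 + 5·184 = 185
h_42 = 195·185 + 216·139 + 241·57 + 5·168 = 36
h_43 = 195·36 + 216·185 + 241·139 + 5·57 = 124
h_44 = 195·124 + 216·36 + 241·185 + 5·139 = 180
h_45 = 195·180 + 216·124 + 241·36 + 5·185 = 61
h_46 = 195·61 + 216·180 + 241·124 + 5·36 = 199
h_47 = 195·199 + 216·61 + 241·180 + 5·124 = 237
h_48 = 195·237 + 216·199 + 241·61 + 5·180 = 96
h_49 = 195·96 + 216·237 + 241·199 + 5·61 = 160
h_50 = 195·160 + 216·96 + 241·237 + 5·199 = 224
h_51 = 195·224 + 216·160 + 241·96 + 5·237 = 161
h_52 = 195·161 + 216·224 + 241·160 + 5·96 = 35
h_53 = 195·35 + 216·161 + 241·224 + 5·160 = 129
h_54 = 195·129 + 216·35 + 241·161 + 5·224 = 188
h_55 = 195·188 + 216·129 + 241·35 + 5·161 = 36
h_56 = 195·36 + 216·188 + 241·129 + 5·35 = 44
h_57 = 195·44 + 216·36 + 241·188 + 5·129 = 101
h_58 = 195·101 + 216·44 + 241·36 + 5·188 = 159
h_59 = 195·159 + 216·101 + 241·44 + 5·36 = 117
h_60 = 195·117 + 216·159 + 241·101 + 5·44 = 56
h_61 = 195·56 + 216·117 + 241·159 + 5·101 = 8
h_62 = 195·8 + 216·56 + 241·117 + 5·159 = 152
h_63 = 195·152 + 216·8 + 241·56 + 5·117 = 137
h_64 = 195·137 + 216·152 + 241·8 + 5·56 = 59
h_65 = 195·59 + 216·137 + 241·152 + 5·8 = 201
h_66 = 195·201 + 216·59 + 241·137 + 5·152 = 212
h_67 = 195·212 + 216·201 + 241·59 + 5·137 = 76
h_68 = 195·76 + 216·212 + 241·201 + 5·59 = 36
h_69 = 195·36 + 216·76 + 241·212 + 5·201 = 13
h_70 = 195·13 + 216·36 + 241·76 + 5·212 = 247
h_71 = 195·247 + 216·13 + 241·36 + 5·76 = 125
h_72 = 195·125 + 216·247 + 241·13 + 5·36 = 144
h_73 = 195·144 + 216·125 + 241·247 + 5·13 = 240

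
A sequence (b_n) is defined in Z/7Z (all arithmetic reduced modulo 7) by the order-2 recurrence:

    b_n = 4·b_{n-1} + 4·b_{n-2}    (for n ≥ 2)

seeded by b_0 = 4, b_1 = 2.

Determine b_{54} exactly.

4

b_2 = 4·2 + 4·4 = 3
b_3 = 4·3 + 4·2 = 6
b_4 = 4·6 + 4·3 = 1
b_5 = 4·1 + 4·6 = 0
b_6 = 4·0 + 4·1 = 4
b_7 = 4·4 + 4·0 = 2
(b_6, b_7) = (4, 2) = (b_0, b_1), so the sequence has period 6.
54 ≡ 0 (mod 6), hence b_54 = b_0 = 4.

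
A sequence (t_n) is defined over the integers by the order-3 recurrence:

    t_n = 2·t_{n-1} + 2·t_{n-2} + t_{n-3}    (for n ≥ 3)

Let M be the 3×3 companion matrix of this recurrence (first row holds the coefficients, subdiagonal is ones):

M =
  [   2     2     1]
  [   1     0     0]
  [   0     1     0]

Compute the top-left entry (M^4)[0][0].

(M^4)[0][0] is the top entry after applying M 4 times to the unit state (1, 0, 0). Equivalently it is h_{6} for the auxiliary sequence (h_n) obeying the same recurrence with h_2 = 1 and h_i = 0 for 0 ≤ i < 2:
h_3 = 2·1 + 2·0 + 1·0 = 2
h_4 = 2·2 + 2·1 + 1·0 = 6
h_5 = 2·6 + 2·2 + 1·1 = 17
h_6 = 2·17 + 2·6 + 1·2 = 48

48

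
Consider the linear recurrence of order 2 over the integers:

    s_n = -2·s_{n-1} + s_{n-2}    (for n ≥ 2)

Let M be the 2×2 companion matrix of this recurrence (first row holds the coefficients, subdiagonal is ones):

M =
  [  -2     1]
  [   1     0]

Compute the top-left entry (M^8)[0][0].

(M^8)[0][0] is the top entry after applying M 8 times to the unit state (1, 0). Equivalently it is h_{9} for the auxiliary sequence (h_n) obeying the same recurrence with h_1 = 1 and h_i = 0 for 0 ≤ i < 1:
h_2 = -2·1 + 1·0 = -2
h_3 = -2·-2 + 1·1 = 5
h_4 = -2·5 + 1·-2 = -12
h_5 = -2·-12 + 1·5 = 29
h_6 = -2·29 + 1·-12 = -70
h_7 = -2·-70 + 1·29 = 169
h_8 = -2·169 + 1·-70 = -408
h_9 = -2·-408 + 1·169 = 985

985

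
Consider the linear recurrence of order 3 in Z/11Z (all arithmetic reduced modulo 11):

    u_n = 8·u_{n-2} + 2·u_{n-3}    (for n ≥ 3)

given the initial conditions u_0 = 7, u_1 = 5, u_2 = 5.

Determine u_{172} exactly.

u_3 = 0·5 + 8·5 + 2·7 = 10
u_4 = 0·10 + 8·5 + 2·5 = 6
u_5 = 0·6 + 8·10 + 2·5 = 2
u_6 = 0·2 + 8·6 + 2·10 = 2
u_7 = 0·2 + 8·2 + 2·6 = 6
u_8 = 0·6 + 8·2 + 2·2 = 9
Continuing the recurrence:
  u_9 = 8;  u_10 = 7;  u_11 = 5;  u_12 = 6;  u_13 = 10;  u_14 = 3
  u_15 = 4;  u_16 = 0;  u_17 = 5;  u_18 = 8;  u_19 = 7;  u_20 = 8
  u_21 = 6;  u_22 = 1;  u_23 = 9;  u_24 = 9;  u_25 = 8;  u_26 = 2
  u_27 = 5;  u_28 = 10;  u_29 = 0;  u_30 = 2;  u_31 = 9;  u_32 = 5
  u_33 = 10;  u_34 = 3;  u_35 = 2;  u_36 = 0;  u_37 = 0;  u_38 = 4
  u_39 = 0;  u_40 = 10;  u_41 = 8;  u_42 = 3;  u_43 = 7;  u_44 = 7
  u_45 = 7;  u_46 = 4;  u_47 = 4;  u_48 = 2;  u_49 = 7;  u_50 = 2
  u_51 = 5;  u_52 = 8;  u_53 = 0;  u_54 = 8;  u_55 = 5;  u_56 = 9
  u_57 = 1;  u_58 = 5;  u_59 = 4;  u_60 = 9;  u_61 = 9;  u_62 = 3
  u_63 = 2;  u_64 = 9;  u_65 = 0;  u_66 = 10;  u_67 = 7;  u_68 = 3
  u_69 = 10;  u_70 = 5;  u_71 = 9;  u_72 = 5;  u_73 = 5;  u_74 = 3
  u_75 = 6;  u_76 = 1;  u_77 = 10;  u_78 = 9;  u_79 = 5;  u_80 = 4
  u_81 = 3;  u_82 = 9;  u_83 = 10;  u_84 = 1;  u_85 = 10;  u_86 = 6
  u_87 = 5;  u_88 = 2;  u_89 = 8;  u_90 = 4;  u_91 = 2;  u_92 = 4
  u_93 = 2;  u_94 = 3;  u_95 = 2;  u_96 = 6;  u_97 = 0;  u_98 = 8
  u_99 = 1;  u_100 = 9;  u_101 = 2;  u_102 = 8;  u_103 = 1;  u_104 = 2
  u_105 = 2;  u_106 = 7;  u_107 = 9;  u_108 = 5;  u_109 = 9;  u_110 = 3
  u_111 = 5;  u_112 = 9;  u_113 = 2;  u_114 = 5;  u_115 = 1;  u_116 = 0
  u_117 = 7;  u_118 = 2;  u_119 = 1;  u_120 = 8;  u_121 = 1;  u_122 = 0
  u_123 = 2;  u_124 = 2;  u_125 = 5;  u_126 = 9;  u_127 = 0;  u_128 = 5
  u_129 = 7;  u_130 = 7;  u_131 = 0;  u_132 = 4;  u_133 = 3;  u_134 = 10
  u_135 = 10;  u_136 = 9;  u_137 = 1;  u_138 = 4;  u_139 = 4;  u_140 = 1
  u_141 = 7;  u_142 = 5;  u_143 = 3;  u_144 = 10;  u_145 = 1;  u_146 = 9
  u_147 = 6;  u_148 = 8;  u_149 = 0;  u_150 = 10;  u_151 = 5;  u_152 = 3
  u_153 = 5;  u_154 = 1;  u_155 = 2;  u_156 = 7;  u_157 = 7;  u_158 = 5
  u_159 = 4;  u_160 = 10;  u_161 = 9;  u_162 = 0;  u_163 = 4;  u_164 = 7
  u_165 = 10;  u_166 = 9;  u_167 = 6;  u_168 = 4;  u_169 = 0;  u_170 = 0
u_171 = 0·0 + 8·0 + 2·4 = 8
u_172 = 0·8 + 8·0 + 2·0 = 0

0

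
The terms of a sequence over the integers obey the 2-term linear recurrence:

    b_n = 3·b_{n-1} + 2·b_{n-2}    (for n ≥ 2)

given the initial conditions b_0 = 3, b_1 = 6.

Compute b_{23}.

b_2 = 3·6 + 2·3 = 24
b_3 = 3·24 + 2·6 = 84
b_4 = 3·84 + 2·24 = 300
b_5 = 3·300 + 2·84 = 1068
b_6 = 3·1068 + 2·300 = 3804
b_7 = 3·3804 + 2·1068 = 13548
b_8 = 3·13548 + 2·3804 = 48252
b_9 = 3·48252 + 2·13548 = 171852
b_10 = 3·171852 + 2·48252 = 612060
b_11 = 3·612060 + 2·171852 = 2179884
b_12 = 3·2179884 + 2·612060 = 7763772
b_13 = 3·7763772 + 2·2179884 = 27651084
b_14 = 3·27651084 + 2·7763772 = 98480796
b_15 = 3·98480796 + 2·27651084 = 350744556
b_16 = 3·350744556 + 2·98480796 = 1249195260
b_17 = 3·1249195260 + 2·350744556 = 4449074892
b_18 = 3·4449074892 + 2·1249195260 = 15845615196
b_19 = 3·15845615196 + 2·4449074892 = 56434995372
b_20 = 3·56434995372 + 2·15845615196 = 200996216508
b_21 = 3·200996216508 + 2·56434995372 = 715858640268
b_22 = 3·715858640268 + 2·200996216508 = 2549568353820
b_23 = 3·2549568353820 + 2·715858640268 = 9080422341996

9080422341996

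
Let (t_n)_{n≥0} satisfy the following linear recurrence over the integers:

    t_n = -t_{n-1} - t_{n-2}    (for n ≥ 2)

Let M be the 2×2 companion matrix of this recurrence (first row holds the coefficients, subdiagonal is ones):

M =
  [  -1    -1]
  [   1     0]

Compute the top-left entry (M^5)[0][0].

(M^5)[0][0] is the top entry after applying M 5 times to the unit state (1, 0). Equivalently it is h_{6} for the auxiliary sequence (h_n) obeying the same recurrence with h_1 = 1 and h_i = 0 for 0 ≤ i < 1:
h_2 = -1·1 + -1·0 = -1
h_3 = -1·-1 + -1·1 = 0
h_4 = -1·0 + -1·-1 = 1
h_5 = -1·1 + -1·0 = -1
h_6 = -1·-1 + -1·1 = 0

0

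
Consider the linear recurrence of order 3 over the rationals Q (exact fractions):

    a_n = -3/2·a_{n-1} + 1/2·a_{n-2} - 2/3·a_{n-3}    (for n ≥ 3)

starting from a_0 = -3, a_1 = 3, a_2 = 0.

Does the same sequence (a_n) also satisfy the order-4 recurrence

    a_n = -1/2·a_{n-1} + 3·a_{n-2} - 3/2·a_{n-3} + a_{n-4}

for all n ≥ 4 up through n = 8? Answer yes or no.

no

Terms a_0..a_8: -3, 3, 0, 7/2, -29/4, 101/8, -1195/48, 4655/96, -17971/192
n=4: candidate gives -37/4, actual a_4 = -29/4 ✗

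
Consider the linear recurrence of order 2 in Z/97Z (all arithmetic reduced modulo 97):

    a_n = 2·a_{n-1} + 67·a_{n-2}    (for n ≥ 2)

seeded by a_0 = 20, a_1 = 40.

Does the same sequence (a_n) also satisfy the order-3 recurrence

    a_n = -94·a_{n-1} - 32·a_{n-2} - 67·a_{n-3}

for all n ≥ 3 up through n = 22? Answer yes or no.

Terms a_0..a_22: 20, 40, 62, 88, 62, 6, 92, 4, 61, 2, 17, 71, 20, 44, 70, 81, 2, 96, 35, 3, 23, 53, 95
n=3: candidate gives 88, actual a_3 = 88 ✓
n=4: candidate gives 62, actual a_4 = 62 ✓
n=5: candidate gives 6, actual a_5 = 6 ✓
n=6: candidate gives 92, actual a_6 = 92 ✓
n=7: candidate gives 4, actual a_7 = 4 ✓
n=8: candidate gives 61, actual a_8 = 61 ✓
n=9: candidate gives 2, actual a_9 = 2 ✓
n=10: candidate gives 17, actual a_10 = 17 ✓
n=11: candidate gives 71, actual a_11 = 71 ✓
n=12: candidate gives 20, actual a_12 = 20 ✓
n=13: candidate gives 44, actual a_13 = 44 ✓
n=14: candidate gives 70, actual a_14 = 70 ✓
n=15: candidate gives 81, actual a_15 = 81 ✓
n=16: candidate gives 2, actual a_16 = 2 ✓
n=17: candidate gives 96, actual a_17 = 96 ✓
n=18: candidate gives 35, actual a_18 = 35 ✓
n=19: candidate gives 3, actual a_19 = 3 ✓
n=20: candidate gives 23, actual a_20 = 23 ✓
n=21: candidate gives 53, actual a_21 = 53 ✓
n=22: candidate gives 95, actual a_22 = 95 ✓

yes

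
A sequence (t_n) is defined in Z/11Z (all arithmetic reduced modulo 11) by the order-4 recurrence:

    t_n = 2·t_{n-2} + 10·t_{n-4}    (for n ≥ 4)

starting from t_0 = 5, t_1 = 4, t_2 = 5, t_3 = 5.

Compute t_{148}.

5

t_4 = 0·5 + 2·5 + 0·4 + 10·5 = 5
t_5 = 0·5 + 2·5 + 0·5 + 10·4 = 6
t_6 = 0·6 + 2·5 + 0·5 + 10·5 = 5
t_7 = 0·5 + 2·6 + 0·5 + 10·5 = 7
t_8 = 0·7 + 2·5 + 0·6 + 10·5 = 5
t_9 = 0·5 + 2·7 + 0·5 + 10·6 = 8
t_10 = 0·8 + 2·5 + 0·7 + 10·5 = 5
t_11 = 0·5 + 2·8 + 0·5 + 10·7 = 9
t_12 = 0·9 + 2·5 + 0·8 + 10·5 = 5
t_13 = 0·5 + 2·9 + 0·5 + 10·8 = 10
t_14 = 0·10 + 2·5 + 0·9 + 10·5 = 5
t_15 = 0·5 + 2·10 + 0·5 + 10·9 = 0
t_16 = 0·0 + 2·5 + 0·10 + 10·5 = 5
t_17 = 0·5 + 2·0 + 0·5 + 10·10 = 1
t_18 = 0·1 + 2·5 + 0·0 + 10·5 = 5
t_19 = 0·5 + 2·1 + 0·5 + 10·0 = 2
t_20 = 0·2 + 2·5 + 0·1 + 10·5 = 5
t_21 = 0·5 + 2·2 + 0·5 + 10·1 = 3
t_22 = 0·3 + 2·5 + 0·2 + 10·5 = 5
t_23 = 0·5 + 2·3 + 0·5 + 10·2 = 4
t_24 = 0·4 + 2·5 + 0·3 + 10·5 = 5
t_25 = 0·5 + 2·4 + 0·5 + 10·3 = 5
(t_22, t_23, t_24, t_25) = (5, 4, 5, 5) = (t_0, t_1, t_2, t_3), so the sequence has period 22.
148 ≡ 16 (mod 22), hence t_148 = t_16 = 5.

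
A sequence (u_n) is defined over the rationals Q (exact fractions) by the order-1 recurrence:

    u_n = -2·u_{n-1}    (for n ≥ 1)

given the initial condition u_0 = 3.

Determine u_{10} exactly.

3072

u_1 = -2·3 = -6
u_2 = -2·-6 = 12
u_3 = -2·12 = -24
u_4 = -2·-24 = 48
u_5 = -2·48 = -96
u_6 = -2·-96 = 192
u_7 = -2·192 = -384
u_8 = -2·-384 = 768
u_9 = -2·768 = -1536
u_10 = -2·-1536 = 3072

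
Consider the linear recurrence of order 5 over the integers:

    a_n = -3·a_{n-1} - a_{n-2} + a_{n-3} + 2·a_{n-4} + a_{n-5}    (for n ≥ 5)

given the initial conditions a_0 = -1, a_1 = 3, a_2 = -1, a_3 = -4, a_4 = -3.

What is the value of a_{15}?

220647

a_5 = -3·-3 + -1·-4 + 1·-1 + 2·3 + 1·-1 = 17
a_6 = -3·17 + -1·-3 + 1·-4 + 2·-1 + 1·3 = -51
a_7 = -3·-51 + -1·17 + 1·-3 + 2·-4 + 1·-1 = 124
a_8 = -3·124 + -1·-51 + 1·17 + 2·-3 + 1·-4 = -314
a_9 = -3·-314 + -1·124 + 1·-51 + 2·17 + 1·-3 = 798
a_10 = -3·798 + -1·-314 + 1·124 + 2·-51 + 1·17 = -2041
a_11 = -3·-2041 + -1·798 + 1·-314 + 2·124 + 1·-51 = 5208
a_12 = -3·5208 + -1·-2041 + 1·798 + 2·-314 + 1·124 = -13289
a_13 = -3·-13289 + -1·5208 + 1·-2041 + 2·798 + 1·-314 = 33900
a_14 = -3·33900 + -1·-13289 + 1·5208 + 2·-2041 + 1·798 = -86487
a_15 = -3·-86487 + -1·33900 + 1·-13289 + 2·5208 + 1·-2041 = 220647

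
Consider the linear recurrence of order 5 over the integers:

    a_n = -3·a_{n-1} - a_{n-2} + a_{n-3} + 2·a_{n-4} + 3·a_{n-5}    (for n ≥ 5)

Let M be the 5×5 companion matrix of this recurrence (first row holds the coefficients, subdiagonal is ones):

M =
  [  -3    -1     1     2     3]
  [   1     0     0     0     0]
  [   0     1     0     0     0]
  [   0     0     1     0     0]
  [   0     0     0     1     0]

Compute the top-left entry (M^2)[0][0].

8

(M^2)[0][0] is the top entry after applying M 2 times to the unit state (1, 0, 0, 0, 0). Equivalently it is h_{6} for the auxiliary sequence (h_n) obeying the same recurrence with h_4 = 1 and h_i = 0 for 0 ≤ i < 4:
h_5 = -3·1 + -1·0 + 1·0 + 2·0 + 3·0 = -3
h_6 = -3·-3 + -1·1 + 1·0 + 2·0 + 3·0 = 8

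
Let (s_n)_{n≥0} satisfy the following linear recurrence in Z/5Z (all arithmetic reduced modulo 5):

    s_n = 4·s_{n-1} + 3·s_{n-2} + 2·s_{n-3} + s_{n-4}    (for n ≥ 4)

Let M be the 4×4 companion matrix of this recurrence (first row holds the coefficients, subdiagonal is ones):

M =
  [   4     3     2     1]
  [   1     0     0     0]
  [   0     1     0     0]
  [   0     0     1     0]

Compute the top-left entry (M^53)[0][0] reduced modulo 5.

1

(M^53)[0][0] is the top entry after applying M 53 times to the unit state (1, 0, 0, 0). Equivalently it is h_{56} for the auxiliary sequence (h_n) obeying the same recurrence with h_3 = 1 and h_i = 0 for 0 ≤ i < 3:
h_4 = 4·1 + 3·0 + 2·0 + 1·0 = 4
h_5 = 4·4 + 3·1 + 2·0 + 1·0 = 4
h_6 = 4·4 + 3·4 + 2·1 + 1·0 = 0
h_7 = 4·0 + 3·4 + 2·4 + 1·1 = 1
h_8 = 4·1 + 3·0 + 2·4 + 1·4 = 1
h_9 = 4·1 + 3·1 + 2·0 + 1·4 = 1
h_10 = 4·1 + 3·1 + 2·1 + 1·0 = 4
h_11 = 4·4 + 3·1 + 2·1 + 1·1 = 2
h_12 = 4·2 + 3·4 + 2·1 + 1·1 = 3
h_13 = 4·3 + 3·2 + 2·4 + 1·1 = 2
h_14 = 4·2 + 3·3 + 2·2 + 1·4 = 0
h_15 = 4·0 + 3·2 + 2·3 + 1·2 = 4
h_16 = 4·4 + 3·0 + 2·2 + 1·3 = 3
h_17 = 4·3 + 3·4 + 2·0 + 1·2 = 1
h_18 = 4·1 + 3·3 + 2·4 + 1·0 = 1
h_19 = 4·1 + 3·1 + 2·3 + 1·4 = 2
h_20 = 4·2 + 3·1 + 2·1 + 1·3 = 1
h_21 = 4·1 + 3·2 + 2·1 + 1·1 = 3
h_22 = 4·3 + 3·1 + 2·2 + 1·1 = 0
h_23 = 4·0 + 3·3 + 2·1 + 1·2 = 3
h_24 = 4·3 + 3·0 + 2·3 + 1·1 = 4
h_25 = 4·4 + 3·3 + 2·0 + 1·3 = 3
h_26 = 4·3 + 3·4 + 2·3 + 1·0 = 0
h_27 = 4·0 + 3·3 + 2·4 + 1·3 = 0
h_28 = 4·0 + 3·0 + 2·3 + 1·4 = 0
h_29 = 4·0 + 3·0 + 2·0 + 1·3 = 3
h_30 = 4·3 + 3·0 + 2·0 + 1·0 = 2
h_31 = 4·2 + 3·3 + 2·0 + 1·0 = 2
h_32 = 4·2 + 3·2 + 2·3 + 1·0 = 0
h_33 = 4·0 + 3·2 + 2·2 + 1·3 = 3
h_34 = 4·3 + 3·0 + 2·2 + 1·2 = 3
h_35 = 4·3 + 3·3 + 2·0 + 1·2 = 3
h_36 = 4·3 + 3·3 + 2·3 + 1·0 = 2
h_37 = 4·2 + 3·3 + 2·3 + 1·3 = 1
h_38 = 4·1 + 3·2 + 2·3 + 1·3 = 4
h_39 = 4·4 + 3·1 + 2·2 + 1·3 = 1
h_40 = 4·1 + 3·4 + 2·1 + 1·2 = 0
h_41 = 4·0 + 3·1 + 2·4 + 1·1 = 2
h_42 = 4·2 + 3·0 + 2·1 + 1·4 = 4
h_43 = 4·4 + 3·2 + 2·0 + 1·1 = 3
h_44 = 4·3 + 3·4 + 2·2 + 1·0 = 3
h_45 = 4·3 + 3·3 + 2·4 + 1·2 = 1
h_46 = 4·1 + 3·3 + 2·3 + 1·4 = 3
h_47 = 4·3 + 3·1 + 2·3 + 1·3 = 4
h_48 = 4·4 + 3·3 + 2·1 + 1·3 = 0
h_49 = 4·0 + 3·4 + 2·3 + 1·1 = 4
h_50 = 4·4 + 3·0 + 2·4 + 1·3 = 2
h_51 = 4·2 + 3·4 + 2·0 + 1·4 = 4
h_52 = 4·4 + 3·2 + 2·4 + 1·0 = 0
h_53 = 4·0 + 3·4 + 2·2 + 1·4 = 0
h_54 = 4·0 + 3·0 + 2·4 + 1·2 = 0
h_55 = 4·0 + 3·0 + 2·0 + 1·4 = 4
h_56 = 4·4 + 3·0 + 2·0 + 1·0 = 1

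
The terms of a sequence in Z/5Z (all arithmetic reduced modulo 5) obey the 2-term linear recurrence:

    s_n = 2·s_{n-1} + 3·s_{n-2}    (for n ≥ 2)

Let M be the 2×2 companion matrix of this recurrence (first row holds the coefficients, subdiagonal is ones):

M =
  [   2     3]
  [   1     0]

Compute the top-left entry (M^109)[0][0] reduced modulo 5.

2

(M^109)[0][0] is the top entry after applying M 109 times to the unit state (1, 0). Equivalently it is h_{110} for the auxiliary sequence (h_n) obeying the same recurrence with h_1 = 1 and h_i = 0 for 0 ≤ i < 1:
h_2 = 2·1 + 3·0 = 2
h_3 = 2·2 + 3·1 = 2
h_4 = 2·2 + 3·2 = 0
h_5 = 2·0 + 3·2 = 1
(h_4, h_5) = (0, 1) = (h_0, h_1), so the sequence has period 4.
110 ≡ 2 (mod 4), hence h_110 = h_2 = 2.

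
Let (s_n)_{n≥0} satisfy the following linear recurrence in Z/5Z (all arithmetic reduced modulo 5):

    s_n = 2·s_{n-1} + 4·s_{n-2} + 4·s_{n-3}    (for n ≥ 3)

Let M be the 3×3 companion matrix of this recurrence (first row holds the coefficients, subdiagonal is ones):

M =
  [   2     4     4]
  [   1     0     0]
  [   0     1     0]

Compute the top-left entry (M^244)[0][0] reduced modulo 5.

(M^244)[0][0] is the top entry after applying M 244 times to the unit state (1, 0, 0). Equivalently it is h_{246} for the auxiliary sequence (h_n) obeying the same recurrence with h_2 = 1 and h_i = 0 for 0 ≤ i < 2:
h_3 = 2·1 + 4·0 + 4·0 = 2
h_4 = 2·2 + 4·1 + 4·0 = 3
h_5 = 2·3 + 4·2 + 4·1 = 3
h_6 = 2·3 + 4·3 + 4·2 = 1
h_7 = 2·1 + 4·3 + 4·3 = 1
h_8 = 2·1 + 4·1 + 4·3 = 3
h_9 = 2·3 + 4·1 + 4·1 = 4
h_10 = 2·4 + 4·3 + 4·1 = 4
h_11 = 2·4 + 4·4 + 4·3 = 1
h_12 = 2·1 + 4·4 + 4·4 = 4
h_13 = 2·4 + 4·1 + 4·4 = 3
h_14 = 2·3 + 4·4 + 4·1 = 1
h_15 = 2·1 + 4·3 + 4·4 = 0
h_16 = 2·0 + 4·1 + 4·3 = 1
h_17 = 2·1 + 4·0 + 4·1 = 1
h_18 = 2·1 + 4·1 + 4·0 = 1
h_19 = 2·1 + 4·1 + 4·1 = 0
h_20 = 2·0 + 4·1 + 4·1 = 3
h_21 = 2·3 + 4·0 + 4·1 = 0
h_22 = 2·0 + 4·3 + 4·0 = 2
h_23 = 2·2 + 4·0 + 4·3 = 1
h_24 = 2·1 + 4·2 + 4·0 = 0
h_25 = 2·0 + 4·1 + 4·2 = 2
h_26 = 2·2 + 4·0 + 4·1 = 3
h_27 = 2·3 + 4·2 + 4·0 = 4
h_28 = 2·4 + 4·3 + 4·2 = 3
h_29 = 2·3 + 4·4 + 4·3 = 4
h_30 = 2·4 + 4·3 + 4·4 = 1
h_31 = 2·1 + 4·4 + 4·3 = 0
h_32 = 2·0 + 4·1 + 4·4 = 0
h_33 = 2·0 + 4·0 + 4·1 = 4
h_34 = 2·4 + 4·0 + 4·0 = 3
h_35 = 2·3 + 4·4 + 4·0 = 2
h_36 = 2·2 + 4·3 + 4·4 = 2
h_37 = 2·2 + 4·2 + 4·3 = 4
h_38 = 2·4 + 4·2 + 4·2 = 4
h_39 = 2·4 + 4·4 + 4·2 = 2
h_40 = 2·2 + 4·4 + 4·4 = 1
h_41 = 2·1 + 4·2 + 4·4 = 1
h_42 = 2·1 + 4·1 + 4·2 = 4
h_43 = 2·4 + 4·1 + 4·1 = 1
h_44 = 2·1 + 4·4 + 4·1 = 2
h_45 = 2·2 + 4·1 + 4·4 = 4
h_46 = 2·4 + 4·2 + 4·1 = 0
h_47 = 2·0 + 4·4 + 4·2 = 4
h_48 = 2·4 + 4·0 + 4·4 = 4
h_49 = 2·4 + 4·4 + 4·0 = 4
h_50 = 2·4 + 4·4 + 4·4 = 0
h_51 = 2·0 + 4·4 + 4·4 = 2
h_52 = 2·2 + 4·0 + 4·4 = 0
h_53 = 2·0 + 4·2 + 4·0 = 3
h_54 = 2·3 + 4·0 + 4·2 = 4
h_55 = 2·4 + 4·3 + 4·0 = 0
h_56 = 2·0 + 4·4 + 4·3 = 3
h_57 = 2·3 + 4·0 + 4·4 = 2
h_58 = 2·2 + 4·3 + 4·0 = 1
h_59 = 2·1 + 4·2 + 4·3 = 2
h_60 = 2·2 + 4·1 + 4·2 = 1
h_61 = 2·1 + 4·2 + 4·1 = 4
h_62 = 2·4 + 4·1 + 4·2 = 0
h_63 = 2·0 + 4·4 + 4·1 = 0
h_64 = 2·0 + 4·0 + 4·4 = 1
(h_62, h_63, h_64) = (0, 0, 1) = (h_0, h_1, h_2), so the sequence has period 62.
246 ≡ 60 (mod 62), hence h_246 = h_60 = 1.

1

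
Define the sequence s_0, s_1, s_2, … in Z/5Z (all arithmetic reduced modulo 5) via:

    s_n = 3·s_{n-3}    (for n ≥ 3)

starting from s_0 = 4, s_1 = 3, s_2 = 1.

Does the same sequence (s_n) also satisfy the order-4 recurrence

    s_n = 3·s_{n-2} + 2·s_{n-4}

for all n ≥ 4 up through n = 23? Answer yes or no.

Terms s_0..s_23: 4, 3, 1, 2, 4, 3, 1, 2, 4, 3, 1, 2, 4, 3, 1, 2, 4, 3, 1, 2, 4, 3, 1, 2
n=4: candidate gives 1, actual s_4 = 4 ✗

no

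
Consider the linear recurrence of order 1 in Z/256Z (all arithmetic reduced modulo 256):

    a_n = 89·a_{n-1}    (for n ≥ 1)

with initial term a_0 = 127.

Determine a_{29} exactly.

7

a_1 = 89·127 = 39
a_2 = 89·39 = 143
a_3 = 89·143 = 183
a_4 = 89·183 = 159
a_5 = 89·159 = 71
a_6 = 89·71 = 175
a_7 = 89·175 = 215
a_8 = 89·215 = 191
a_9 = 89·191 = 103
a_10 = 89·103 = 207
a_11 = 89·207 = 247
a_12 = 89·247 = 223
a_13 = 89·223 = 135
a_14 = 89·135 = 239
a_15 = 89·239 = 23
a_16 = 89·23 = 255
a_17 = 89·255 = 167
a_18 = 89·167 = 15
a_19 = 89·15 = 55
a_20 = 89·55 = 31
a_21 = 89·31 = 199
a_22 = 89·199 = 47
a_23 = 89·47 = 87
a_24 = 89·87 = 63
a_25 = 89·63 = 231
a_26 = 89·231 = 79
a_27 = 89·79 = 119
a_28 = 89·119 = 95
a_29 = 89·95 = 7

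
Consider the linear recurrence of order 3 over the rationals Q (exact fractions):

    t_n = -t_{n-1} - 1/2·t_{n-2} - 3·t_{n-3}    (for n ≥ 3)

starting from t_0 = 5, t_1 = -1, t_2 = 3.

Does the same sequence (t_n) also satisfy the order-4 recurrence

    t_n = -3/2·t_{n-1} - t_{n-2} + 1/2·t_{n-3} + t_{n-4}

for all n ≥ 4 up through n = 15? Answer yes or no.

Terms t_0..t_15: 5, -1, 3, -35/2, 19, -77/4, 249/4, -877/8, 545/4, -4291/16, 8463/16, -25715/32, 21499/16, -161837/64, 273129/64, -900397/128
n=4: candidate gives 111/4, actual t_4 = 19 ✗

no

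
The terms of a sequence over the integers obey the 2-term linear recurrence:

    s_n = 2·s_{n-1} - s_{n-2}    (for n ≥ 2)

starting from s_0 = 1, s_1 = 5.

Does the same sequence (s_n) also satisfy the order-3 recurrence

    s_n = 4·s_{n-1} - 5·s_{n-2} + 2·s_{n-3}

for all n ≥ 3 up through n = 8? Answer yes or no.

yes

Terms s_0..s_8: 1, 5, 9, 13, 17, 21, 25, 29, 33
n=3: candidate gives 13, actual s_3 = 13 ✓
n=4: candidate gives 17, actual s_4 = 17 ✓
n=5: candidate gives 21, actual s_5 = 21 ✓
n=6: candidate gives 25, actual s_6 = 25 ✓
n=7: candidate gives 29, actual s_7 = 29 ✓
n=8: candidate gives 33, actual s_8 = 33 ✓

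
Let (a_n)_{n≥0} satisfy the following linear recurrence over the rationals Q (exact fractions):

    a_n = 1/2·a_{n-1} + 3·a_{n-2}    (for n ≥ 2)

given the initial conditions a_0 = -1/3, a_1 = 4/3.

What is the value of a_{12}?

a_2 = 1/2·4/3 + 3·-1/3 = -1/3
a_3 = 1/2·-1/3 + 3·4/3 = 23/6
a_4 = 1/2·23/6 + 3·-1/3 = 11/12
a_5 = 1/2·11/12 + 3·23/6 = 287/24
a_6 = 1/2·287/24 + 3·11/12 = 419/48
a_7 = 1/2·419/48 + 3·287/24 = 3863/96
a_8 = 1/2·3863/96 + 3·419/48 = 8891/192
a_9 = 1/2·8891/192 + 3·3863/96 = 55247/384
a_10 = 1/2·55247/384 + 3·8891/192 = 161939/768
a_11 = 1/2·161939/768 + 3·55247/384 = 824903/1536
a_12 = 1/2·824903/1536 + 3·161939/768 = 2768171/3072

2768171/3072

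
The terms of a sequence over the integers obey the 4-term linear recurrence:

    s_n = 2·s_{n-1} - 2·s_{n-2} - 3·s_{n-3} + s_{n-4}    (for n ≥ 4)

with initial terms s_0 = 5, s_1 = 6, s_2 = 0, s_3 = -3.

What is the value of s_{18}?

-130187

s_4 = 2·-3 + -2·0 + -3·6 + 1·5 = -19
s_5 = 2·-19 + -2·-3 + -3·0 + 1·6 = -26
s_6 = 2·-26 + -2·-19 + -3·-3 + 1·0 = -5
s_7 = 2·-5 + -2·-26 + -3·-19 + 1·-3 = 96
s_8 = 2·96 + -2·-5 + -3·-26 + 1·-19 = 261
s_9 = 2·261 + -2·96 + -3·-5 + 1·-26 = 319
s_10 = 2·319 + -2·261 + -3·96 + 1·-5 = -177
s_11 = 2·-177 + -2·319 + -3·261 + 1·96 = -1679
s_12 = 2·-1679 + -2·-177 + -3·319 + 1·261 = -3700
s_13 = 2·-3700 + -2·-1679 + -3·-177 + 1·319 = -3192
s_14 = 2·-3192 + -2·-3700 + -3·-1679 + 1·-177 = 5876
s_15 = 2·5876 + -2·-3192 + -3·-3700 + 1·-1679 = 27557
s_16 = 2·27557 + -2·5876 + -3·-3192 + 1·-3700 = 49238
s_17 = 2·49238 + -2·27557 + -3·5876 + 1·-3192 = 22542
s_18 = 2·22542 + -2·49238 + -3·27557 + 1·5876 = -130187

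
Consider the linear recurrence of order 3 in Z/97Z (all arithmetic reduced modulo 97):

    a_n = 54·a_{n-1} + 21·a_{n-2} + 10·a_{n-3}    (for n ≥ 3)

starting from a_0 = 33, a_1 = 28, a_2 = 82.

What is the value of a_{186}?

a_3 = 54·82 + 21·28 + 10·33 = 11
a_4 = 54·11 + 21·82 + 10·28 = 74
a_5 = 54·74 + 21·11 + 10·82 = 3
a_6 = 54·3 + 21·74 + 10·11 = 80
a_7 = 54·80 + 21·3 + 10·74 = 79
a_8 = 54·79 + 21·80 + 10·3 = 59
Continuing the recurrence:
  a_9 = 19;  a_10 = 48;  a_11 = 89;  a_12 = 87;  a_13 = 63;  a_14 = 8
  a_15 = 6;  a_16 = 55;  a_17 = 72;  a_18 = 59;  a_19 = 10;  a_20 = 74
  a_21 = 43;  a_22 = 96;  a_23 = 37;  a_24 = 79;  a_25 = 86;  a_26 = 77
  a_27 = 61;  a_28 = 48;  a_29 = 84;  a_30 = 43;  a_31 = 7;  a_32 = 84
  a_33 = 69;  a_34 = 31;  a_35 = 83;  a_36 = 3;  a_37 = 81;  a_38 = 29
  a_39 = 96;  a_40 = 7;  a_41 = 65;  a_42 = 58;  a_43 = 8;  a_44 = 69
  a_45 = 12;  a_46 = 43;  a_47 = 63;  a_48 = 60;  a_49 = 46;  a_50 = 9
  a_51 = 15;  a_52 = 4;  a_53 = 39;  a_54 = 12;  a_55 = 52;  a_56 = 55
  a_57 = 11;  a_58 = 38;  a_59 = 20;  a_60 = 48;  a_61 = 94;  a_62 = 76
  a_63 = 59;  a_64 = 96;  a_65 = 5;  a_66 = 63;  a_67 = 5;  a_68 = 91
  a_69 = 23;  a_70 = 2;  a_71 = 46;  a_72 = 40;  a_73 = 42;  a_74 = 76
  a_75 = 51;  a_76 = 17;  a_77 = 33;  a_78 = 30;  a_79 = 58;  a_80 = 18
  a_81 = 65;  a_82 = 6;  a_83 = 26;  a_84 = 46;  a_85 = 83;  a_86 = 82
  a_87 = 35;  a_88 = 77;  a_89 = 87;  a_90 = 69;  a_91 = 18;  a_92 = 90
  a_93 = 11;  a_94 = 45;  a_95 = 69;  a_96 = 28;  a_97 = 16;  a_98 = 8
  a_99 = 78;  a_100 = 78;  a_101 = 13;  a_102 = 16;  a_103 = 74;  a_104 = 0
  a_105 = 65;  a_106 = 79;  a_107 = 5;  a_108 = 57;  a_109 = 93;  a_110 = 61
  a_111 = 94;  a_112 = 12;  a_113 = 31;  a_114 = 53;  a_115 = 44;  a_116 = 16
  a_117 = 87;  a_118 = 42;  a_119 = 84;  a_120 = 80;  a_121 = 5;  a_122 = 74
  a_123 = 51;  a_124 = 90;  a_125 = 75;  a_126 = 48;  a_127 = 23;  a_128 = 90
  a_129 = 3;  a_130 = 51;  a_131 = 31;  a_132 = 59;  a_133 = 79;  a_134 = 92
  a_135 = 39;  a_136 = 75;  a_137 = 66;  a_138 = 0;  a_139 = 2;  a_140 = 89
  a_141 = 95;  a_142 = 35;  a_143 = 22;  a_144 = 60;  a_145 = 75;  a_146 = 1
  a_147 = 95;  a_148 = 81;  a_149 = 74;  a_150 = 51;  a_151 = 74;  a_152 = 84
  a_153 = 4;  a_154 = 4;  a_155 = 73;  a_156 = 89;  a_157 = 74;  a_158 = 96
  a_159 = 62;  a_160 = 90;  a_161 = 41;  a_162 = 68;  a_163 = 1;  a_164 = 49
  a_165 = 49;  a_166 = 96;  a_167 = 10;  a_168 = 39;  a_169 = 75;  a_170 = 22
  a_171 = 49;  a_172 = 75;  a_173 = 61;  a_174 = 24;  a_175 = 29;  a_176 = 61
  a_177 = 69;  a_178 = 59;  a_179 = 7;  a_180 = 76;  a_181 = 88;  a_182 = 16
  a_183 = 77;  a_184 = 39
a_185 = 54·39 + 21·77 + 10·16 = 3
a_186 = 54·3 + 21·39 + 10·77 = 5

5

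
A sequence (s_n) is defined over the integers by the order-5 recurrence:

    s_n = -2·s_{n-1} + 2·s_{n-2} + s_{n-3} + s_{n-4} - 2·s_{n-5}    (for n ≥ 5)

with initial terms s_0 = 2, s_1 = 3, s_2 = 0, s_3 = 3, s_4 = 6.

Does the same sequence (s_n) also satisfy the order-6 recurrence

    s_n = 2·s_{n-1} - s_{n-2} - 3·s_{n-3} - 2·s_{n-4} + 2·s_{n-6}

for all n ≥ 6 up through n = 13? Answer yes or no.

Terms s_0..s_13: 2, 3, 0, 3, 6, -7, 23, -51, 141, -380, 1028, -2772, 7463, -20104
n=6: candidate gives -25, actual s_6 = 23 ✗

no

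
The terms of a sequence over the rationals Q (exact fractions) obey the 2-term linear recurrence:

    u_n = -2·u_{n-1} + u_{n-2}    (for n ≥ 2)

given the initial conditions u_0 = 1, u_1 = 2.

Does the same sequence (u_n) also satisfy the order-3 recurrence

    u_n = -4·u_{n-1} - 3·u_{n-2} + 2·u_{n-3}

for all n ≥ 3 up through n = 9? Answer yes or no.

Terms u_0..u_9: 1, 2, -3, 8, -19, 46, -111, 268, -647, 1562
n=3: candidate gives 8, actual u_3 = 8 ✓
n=4: candidate gives -19, actual u_4 = -19 ✓
n=5: candidate gives 46, actual u_5 = 46 ✓
n=6: candidate gives -111, actual u_6 = -111 ✓
n=7: candidate gives 268, actual u_7 = 268 ✓
n=8: candidate gives -647, actual u_8 = -647 ✓
n=9: candidate gives 1562, actual u_9 = 1562 ✓

yes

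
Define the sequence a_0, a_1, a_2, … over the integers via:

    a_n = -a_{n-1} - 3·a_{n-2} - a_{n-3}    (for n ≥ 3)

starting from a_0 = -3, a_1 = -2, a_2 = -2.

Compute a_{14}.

a_3 = -1·-2 + -3·-2 + -1·-3 = 11
a_4 = -1·11 + -3·-2 + -1·-2 = -3
a_5 = -1·-3 + -3·11 + -1·-2 = -28
a_6 = -1·-28 + -3·-3 + -1·11 = 26
a_7 = -1·26 + -3·-28 + -1·-3 = 61
a_8 = -1·61 + -3·26 + -1·-28 = -111
a_9 = -1·-111 + -3·61 + -1·26 = -98
a_10 = -1·-98 + -3·-111 + -1·61 = 370
a_11 = -1·370 + -3·-98 + -1·-111 = 35
a_12 = -1·35 + -3·370 + -1·-98 = -1047
a_13 = -1·-1047 + -3·35 + -1·370 = 572
a_14 = -1·572 + -3·-1047 + -1·35 = 2534

2534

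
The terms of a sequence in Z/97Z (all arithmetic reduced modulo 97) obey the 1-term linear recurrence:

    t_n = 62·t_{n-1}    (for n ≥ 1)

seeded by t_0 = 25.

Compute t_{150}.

25

t_1 = 62·25 = 95
t_2 = 62·95 = 70
t_3 = 62·70 = 72
t_4 = 62·72 = 2
t_5 = 62·2 = 27
t_6 = 62·27 = 25
(t_6) = (25) = (t_0), so the sequence has period 6.
150 ≡ 0 (mod 6), hence t_150 = t_0 = 25.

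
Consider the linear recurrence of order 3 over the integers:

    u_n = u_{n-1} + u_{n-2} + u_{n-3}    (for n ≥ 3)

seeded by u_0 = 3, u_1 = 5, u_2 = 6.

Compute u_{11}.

u_3 = 1·6 + 1·5 + 1·3 = 14
u_4 = 1·14 + 1·6 + 1·5 = 25
u_5 = 1·25 + 1·14 + 1·6 = 45
u_6 = 1·45 + 1·25 + 1·14 = 84
u_7 = 1·84 + 1·45 + 1·25 = 154
u_8 = 1·154 + 1·84 + 1·45 = 283
u_9 = 1·283 + 1·154 + 1·84 = 521
u_10 = 1·521 + 1·283 + 1·154 = 958
u_11 = 1·958 + 1·521 + 1·283 = 1762

1762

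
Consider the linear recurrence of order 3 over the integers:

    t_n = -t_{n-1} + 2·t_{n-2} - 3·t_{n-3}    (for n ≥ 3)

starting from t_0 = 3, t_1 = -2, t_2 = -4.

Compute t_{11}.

-3379

t_3 = -1·-4 + 2·-2 + -3·3 = -9
t_4 = -1·-9 + 2·-4 + -3·-2 = 7
t_5 = -1·7 + 2·-9 + -3·-4 = -13
t_6 = -1·-13 + 2·7 + -3·-9 = 54
t_7 = -1·54 + 2·-13 + -3·7 = -101
t_8 = -1·-101 + 2·54 + -3·-13 = 248
t_9 = -1·248 + 2·-101 + -3·54 = -612
t_10 = -1·-612 + 2·248 + -3·-101 = 1411
t_11 = -1·1411 + 2·-612 + -3·248 = -3379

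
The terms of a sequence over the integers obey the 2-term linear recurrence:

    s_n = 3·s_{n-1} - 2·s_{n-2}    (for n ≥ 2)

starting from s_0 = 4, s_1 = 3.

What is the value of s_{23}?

s_2 = 3·3 + -2·4 = 1
s_3 = 3·1 + -2·3 = -3
s_4 = 3·-3 + -2·1 = -11
s_5 = 3·-11 + -2·-3 = -27
s_6 = 3·-27 + -2·-11 = -59
s_7 = 3·-59 + -2·-27 = -123
s_8 = 3·-123 + -2·-59 = -251
s_9 = 3·-251 + -2·-123 = -507
s_10 = 3·-507 + -2·-251 = -1019
s_11 = 3·-1019 + -2·-507 = -2043
s_12 = 3·-2043 + -2·-1019 = -4091
s_13 = 3·-4091 + -2·-2043 = -8187
s_14 = 3·-8187 + -2·-4091 = -16379
s_15 = 3·-16379 + -2·-8187 = -32763
s_16 = 3·-32763 + -2·-16379 = -65531
s_17 = 3·-65531 + -2·-32763 = -131067
s_18 = 3·-131067 + -2·-65531 = -262139
s_19 = 3·-262139 + -2·-131067 = -524283
s_20 = 3·-524283 + -2·-262139 = -1048571
s_21 = 3·-1048571 + -2·-524283 = -2097147
s_22 = 3·-2097147 + -2·-1048571 = -4194299
s_23 = 3·-4194299 + -2·-2097147 = -8388603

-8388603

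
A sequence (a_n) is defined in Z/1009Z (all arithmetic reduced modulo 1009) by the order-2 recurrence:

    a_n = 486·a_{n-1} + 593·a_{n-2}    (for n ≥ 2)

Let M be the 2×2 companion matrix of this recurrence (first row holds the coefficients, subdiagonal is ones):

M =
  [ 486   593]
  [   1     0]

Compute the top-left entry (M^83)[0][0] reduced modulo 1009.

(M^83)[0][0] is the top entry after applying M 83 times to the unit state (1, 0). Equivalently it is h_{84} for the auxiliary sequence (h_n) obeying the same recurrence with h_1 = 1 and h_i = 0 for 0 ≤ i < 1:
h_2 = 486·1 + 593·0 = 486
h_3 = 486·486 + 593·1 = 683
h_4 = 486·683 + 593·486 = 610
h_5 = 486·610 + 593·683 = 224
h_6 = 486·224 + 593·610 = 400
h_7 = 486·400 + 593·224 = 316
h_8 = 486·316 + 593·400 = 293
h_9 = 486·293 + 593·316 = 852
h_10 = 486·852 + 593·293 = 583
h_11 = 486·583 + 593·852 = 545
h_12 = 486·545 + 593·583 = 144
h_13 = 486·144 + 593·545 = 668
h_14 = 486·668 + 593·144 = 386
h_15 = 486·386 + 593·668 = 518
h_16 = 486·518 + 593·386 = 362
h_17 = 486·362 + 593·518 = 804
h_18 = 486·804 + 593·362 = 10
h_19 = 486·10 + 593·804 = 339
h_20 = 486·339 + 593·10 = 163
h_21 = 486·163 + 593·339 = 752
h_22 = 486·752 + 593·163 = 9
h_23 = 486·9 + 593·752 = 296
h_24 = 486·296 + 593·9 = 870
h_25 = 486·870 + 593·296 = 11
h_26 = 486·11 + 593·870 = 612
h_27 = 486·612 + 593·11 = 246
h_28 = 486·246 + 593·612 = 170
h_29 = 486·170 + 593·246 = 464
h_30 = 486·464 + 593·170 = 407
h_31 = 486·407 + 593·464 = 742
h_32 = 486·742 + 593·407 = 599
h_33 = 486·599 + 593·742 = 604
h_34 = 486·604 + 593·599 = 973
h_35 = 486·973 + 593·604 = 643
h_36 = 486·643 + 593·973 = 558
h_37 = 486·558 + 593·643 = 673
h_38 = 486·673 + 593·558 = 104
h_39 = 486·104 + 593·673 = 628
h_40 = 486·628 + 593·104 = 613
h_41 = 486·613 + 593·628 = 346
h_42 = 486·346 + 593·613 = 931
h_43 = 486·931 + 593·346 = 785
h_44 = 486·785 + 593·931 = 268
h_45 = 486·268 + 593·785 = 443
h_46 = 486·443 + 593·268 = 892
h_47 = 486·892 + 593·443 = 1
h_48 = 486·1 + 593·892 = 726
h_49 = 486·726 + 593·1 = 279
h_50 = 486·279 + 593·726 = 63
h_51 = 486·63 + 593·279 = 319
h_52 = 486·319 + 593·63 = 683
h_53 = 486·683 + 593·319 = 461
h_54 = 486·461 + 593·683 = 458
h_55 = 486·458 + 593·461 = 542
h_56 = 486·542 + 593·458 = 236
h_57 = 486·236 + 593·542 = 214
h_58 = 486·214 + 593·236 = 783
h_59 = 486·783 + 593·214 = 922
h_60 = 486·922 + 593·783 = 275
h_61 = 486·275 + 593·922 = 330
h_62 = 486·330 + 593·275 = 575
h_63 = 486·575 + 593·330 = 910
h_64 = 486·910 + 593·575 = 251
h_65 = 486·251 + 593·910 = 721
h_66 = 486·721 + 593·251 = 803
h_67 = 486·803 + 593·721 = 521
h_68 = 486·521 + 593·803 = 887
h_69 = 486·887 + 593·521 = 438
h_70 = 486·438 + 593·887 = 271
h_71 = 486·271 + 593·438 = 957
h_72 = 486·957 + 593·271 = 225
h_73 = 486·225 + 593·957 = 821
h_74 = 486·821 + 593·225 = 688
h_75 = 486·688 + 593·821 = 904
h_76 = 486·904 + 593·688 = 777
h_77 = 486·777 + 593·904 = 549
h_78 = 486·549 + 593·777 = 86
h_79 = 486·86 + 593·549 = 77
h_80 = 486·77 + 593·86 = 637
h_81 = 486·637 + 593·77 = 75
h_82 = 486·75 + 593·637 = 501
h_83 = 486·501 + 593·75 = 396
h_84 = 486·396 + 593·501 = 184

184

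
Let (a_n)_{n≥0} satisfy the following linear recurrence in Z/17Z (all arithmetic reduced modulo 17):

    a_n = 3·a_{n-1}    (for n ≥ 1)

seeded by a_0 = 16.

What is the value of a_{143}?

11

a_1 = 3·16 = 14
a_2 = 3·14 = 8
a_3 = 3·8 = 7
a_4 = 3·7 = 4
a_5 = 3·4 = 12
a_6 = 3·12 = 2
a_7 = 3·2 = 6
a_8 = 3·6 = 1
a_9 = 3·1 = 3
a_10 = 3·3 = 9
a_11 = 3·9 = 10
a_12 = 3·10 = 13
a_13 = 3·13 = 5
a_14 = 3·5 = 15
a_15 = 3·15 = 11
a_16 = 3·11 = 16
(a_16) = (16) = (a_0), so the sequence has period 16.
143 ≡ 15 (mod 16), hence a_143 = a_15 = 11.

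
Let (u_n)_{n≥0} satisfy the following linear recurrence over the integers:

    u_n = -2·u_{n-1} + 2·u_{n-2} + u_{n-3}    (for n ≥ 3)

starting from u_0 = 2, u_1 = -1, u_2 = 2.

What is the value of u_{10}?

3467

u_3 = -2·2 + 2·-1 + 1·2 = -4
u_4 = -2·-4 + 2·2 + 1·-1 = 11
u_5 = -2·11 + 2·-4 + 1·2 = -28
u_6 = -2·-28 + 2·11 + 1·-4 = 74
u_7 = -2·74 + 2·-28 + 1·11 = -193
u_8 = -2·-193 + 2·74 + 1·-28 = 506
u_9 = -2·506 + 2·-193 + 1·74 = -1324
u_10 = -2·-1324 + 2·506 + 1·-193 = 3467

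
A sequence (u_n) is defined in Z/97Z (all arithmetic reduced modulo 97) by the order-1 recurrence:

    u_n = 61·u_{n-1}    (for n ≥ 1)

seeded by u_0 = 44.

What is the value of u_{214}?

u_1 = 61·44 = 65
u_2 = 61·65 = 85
u_3 = 61·85 = 44
(u_3) = (44) = (u_0), so the sequence has period 3.
214 ≡ 1 (mod 3), hence u_214 = u_1 = 65.

65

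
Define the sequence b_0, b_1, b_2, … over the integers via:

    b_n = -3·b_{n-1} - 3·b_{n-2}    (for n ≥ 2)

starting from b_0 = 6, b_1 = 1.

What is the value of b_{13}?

b_2 = -3·1 + -3·6 = -21
b_3 = -3·-21 + -3·1 = 60
b_4 = -3·60 + -3·-21 = -117
b_5 = -3·-117 + -3·60 = 171
b_6 = -3·171 + -3·-117 = -162
b_7 = -3·-162 + -3·171 = -27
b_8 = -3·-27 + -3·-162 = 567
b_9 = -3·567 + -3·-27 = -1620
b_10 = -3·-1620 + -3·567 = 3159
b_11 = -3·3159 + -3·-1620 = -4617
b_12 = -3·-4617 + -3·3159 = 4374
b_13 = -3·4374 + -3·-4617 = 729

729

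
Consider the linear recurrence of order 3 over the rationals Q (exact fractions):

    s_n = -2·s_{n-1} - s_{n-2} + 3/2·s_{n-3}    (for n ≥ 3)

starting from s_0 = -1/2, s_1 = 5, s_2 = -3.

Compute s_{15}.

s_3 = -2·-3 + -1·5 + 3/2·-1/2 = 1/4
s_4 = -2·1/4 + -1·-3 + 3/2·5 = 10
s_5 = -2·10 + -1·1/4 + 3/2·-3 = -99/4
s_6 = -2·-99/4 + -1·10 + 3/2·1/4 = 319/8
s_7 = -2·319/8 + -1·-99/4 + 3/2·10 = -40
s_8 = -2·-40 + -1·319/8 + 3/2·-99/4 = 3
s_9 = -2·3 + -1·-40 + 3/2·319/8 = 1501/16
s_10 = -2·1501/16 + -1·3 + 3/2·-40 = -2005/8
s_11 = -2·-2005/8 + -1·1501/16 + 3/2·3 = 6591/16
s_12 = -2·6591/16 + -1·-2005/8 + 3/2·1501/16 = -13841/32
s_13 = -2·-13841/32 + -1·6591/16 + 3/2·-2005/8 = 1235/16
s_14 = -2·1235/16 + -1·-13841/32 + 3/2·6591/16 = 14337/16
s_15 = -2·14337/16 + -1·1235/16 + 3/2·-13841/32 = -161159/64

-161159/64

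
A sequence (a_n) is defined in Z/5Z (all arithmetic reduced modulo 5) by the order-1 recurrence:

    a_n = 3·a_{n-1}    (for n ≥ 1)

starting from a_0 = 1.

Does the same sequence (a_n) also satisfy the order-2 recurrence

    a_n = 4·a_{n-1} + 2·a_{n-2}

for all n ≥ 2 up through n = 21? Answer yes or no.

yes

Terms a_0..a_21: 1, 3, 4, 2, 1, 3, 4, 2, 1, 3, 4, 2, 1, 3, 4, 2, 1, 3, 4, 2, 1, 3
n=2: candidate gives 4, actual a_2 = 4 ✓
n=3: candidate gives 2, actual a_3 = 2 ✓
n=4: candidate gives 1, actual a_4 = 1 ✓
n=5: candidate gives 3, actual a_5 = 3 ✓
n=6: candidate gives 4, actual a_6 = 4 ✓
n=7: candidate gives 2, actual a_7 = 2 ✓
n=8: candidate gives 1, actual a_8 = 1 ✓
n=9: candidate gives 3, actual a_9 = 3 ✓
n=10: candidate gives 4, actual a_10 = 4 ✓
n=11: candidate gives 2, actual a_11 = 2 ✓
n=12: candidate gives 1, actual a_12 = 1 ✓
n=13: candidate gives 3, actual a_13 = 3 ✓
n=14: candidate gives 4, actual a_14 = 4 ✓
n=15: candidate gives 2, actual a_15 = 2 ✓
n=16: candidate gives 1, actual a_16 = 1 ✓
n=17: candidate gives 3, actual a_17 = 3 ✓
n=18: candidate gives 4, actual a_18 = 4 ✓
n=19: candidate gives 2, actual a_19 = 2 ✓
n=20: candidate gives 1, actual a_20 = 1 ✓
n=21: candidate gives 3, actual a_21 = 3 ✓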